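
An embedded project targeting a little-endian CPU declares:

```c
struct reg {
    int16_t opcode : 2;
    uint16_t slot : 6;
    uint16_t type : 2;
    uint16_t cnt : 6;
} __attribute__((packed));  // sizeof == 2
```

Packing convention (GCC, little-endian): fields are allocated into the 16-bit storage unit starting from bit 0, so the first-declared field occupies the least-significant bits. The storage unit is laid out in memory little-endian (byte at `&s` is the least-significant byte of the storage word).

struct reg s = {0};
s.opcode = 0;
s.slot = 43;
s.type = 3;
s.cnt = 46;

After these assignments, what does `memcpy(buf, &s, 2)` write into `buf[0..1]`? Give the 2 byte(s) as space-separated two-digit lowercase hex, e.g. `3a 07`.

ac bb

opcode:2 = 0 → 0x0 << 0 → word 0x0000
slot:6 = 43 → 0x2b << 2 → word 0x00ac
type:2 = 3 → 0x3 << 8 → word 0x03ac
cnt:6 = 46 → 0x2e << 10 → word 0xbbac
word = 0xbbac → little-endian bytes:
  [0]=0xac  [1]=0xbb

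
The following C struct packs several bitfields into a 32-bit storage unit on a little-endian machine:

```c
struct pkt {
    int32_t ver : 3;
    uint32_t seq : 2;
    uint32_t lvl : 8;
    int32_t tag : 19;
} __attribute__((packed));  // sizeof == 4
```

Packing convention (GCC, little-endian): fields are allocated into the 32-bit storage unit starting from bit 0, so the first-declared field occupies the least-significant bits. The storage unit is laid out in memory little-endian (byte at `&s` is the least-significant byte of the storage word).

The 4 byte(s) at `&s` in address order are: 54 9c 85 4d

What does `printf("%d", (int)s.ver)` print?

[0]=0x54 [1]=0x9c [2]=0x85 [3]=0x4d (little-endian) → word 0x4d859c54
ver:3 @ bit 0 → (0x4d859c54>>0)&0x7 = 0x4  ←
seq:2 @ bit 3 → (0x4d859c54>>3)&0x3 = 0x2
lvl:8 @ bit 5 → (0x4d859c54>>5)&0xff = 0xe2
tag:19 @ bit 13 → (0x4d859c54>>13)&0x7ffff = 0x26c2c
ver signed 3b, MSB=1: 4 - 8 = -4

-4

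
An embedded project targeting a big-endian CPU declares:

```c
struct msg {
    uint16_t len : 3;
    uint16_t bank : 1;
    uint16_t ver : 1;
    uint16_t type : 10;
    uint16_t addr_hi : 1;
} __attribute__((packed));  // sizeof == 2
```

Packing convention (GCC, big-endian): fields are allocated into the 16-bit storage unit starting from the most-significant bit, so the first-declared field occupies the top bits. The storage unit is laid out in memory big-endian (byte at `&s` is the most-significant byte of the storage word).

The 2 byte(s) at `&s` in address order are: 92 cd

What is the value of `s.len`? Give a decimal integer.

[0]=0x92 [1]=0xcd (big-endian) → word 0x92cd
len:3 @ bit 13 → (0x92cd>>13)&0x7 = 0x4  ←
bank:1 @ bit 12 → (0x92cd>>12)&0x1 = 0x1
ver:1 @ bit 11 → (0x92cd>>11)&0x1 = 0x0
type:10 @ bit 1 → (0x92cd>>1)&0x3ff = 0x166
addr_hi:1 @ bit 0 → (0x92cd>>0)&0x1 = 0x1

4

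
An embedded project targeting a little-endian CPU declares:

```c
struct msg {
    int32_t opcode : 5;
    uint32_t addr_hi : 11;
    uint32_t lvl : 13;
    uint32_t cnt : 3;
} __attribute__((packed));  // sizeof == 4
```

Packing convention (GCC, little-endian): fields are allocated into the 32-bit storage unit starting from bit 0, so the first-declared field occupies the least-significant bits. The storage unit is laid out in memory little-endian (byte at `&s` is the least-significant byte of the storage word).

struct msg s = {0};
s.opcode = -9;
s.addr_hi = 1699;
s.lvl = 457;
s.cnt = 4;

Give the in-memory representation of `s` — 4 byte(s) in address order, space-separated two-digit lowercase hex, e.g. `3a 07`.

77 d4 c9 81

[0+:5] opcode=-9 & 0x1f = 0x17; word=0x00000017
[5+:11] addr_hi=1699 & 0x7ff = 0x6a3; word=0x0000d477
[16+:13] lvl=457 & 0x1fff = 0x1c9; word=0x01c9d477
[29+:3] cnt=4 & 0x7 = 0x4; word=0x81c9d477
word = 0x81c9d477 → little-endian bytes:
  [0]=0x77  [1]=0xd4  [2]=0xc9  [3]=0x81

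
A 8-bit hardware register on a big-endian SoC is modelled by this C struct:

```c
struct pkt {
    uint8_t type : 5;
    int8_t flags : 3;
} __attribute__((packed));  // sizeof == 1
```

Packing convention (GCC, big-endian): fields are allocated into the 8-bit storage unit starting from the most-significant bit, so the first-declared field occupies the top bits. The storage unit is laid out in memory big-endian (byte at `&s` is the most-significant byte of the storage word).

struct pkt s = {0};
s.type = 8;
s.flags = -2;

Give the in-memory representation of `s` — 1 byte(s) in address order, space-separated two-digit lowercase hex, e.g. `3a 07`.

46

[3+:5] type=8 & 0x1f = 0x8; word=0x40
[0+:3] flags=-2 & 0x7 = 0x6; word=0x46
word = 0x46 → big-endian bytes:
  [0]=0x46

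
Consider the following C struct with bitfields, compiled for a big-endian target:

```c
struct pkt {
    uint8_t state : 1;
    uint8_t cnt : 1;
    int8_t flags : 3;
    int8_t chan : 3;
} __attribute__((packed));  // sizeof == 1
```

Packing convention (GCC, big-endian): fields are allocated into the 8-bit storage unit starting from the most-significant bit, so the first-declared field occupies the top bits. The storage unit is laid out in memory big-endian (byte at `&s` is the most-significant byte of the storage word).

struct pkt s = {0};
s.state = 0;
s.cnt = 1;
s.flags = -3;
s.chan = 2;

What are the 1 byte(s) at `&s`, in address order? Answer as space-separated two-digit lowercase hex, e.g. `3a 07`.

6a

state:1 = 0 → 0x0 << 7 → word 0x00
cnt:1 = 1 → 0x1 << 6 → word 0x40
flags:3 = -3 → 0x5 << 3 → word 0x68
chan:3 = 2 → 0x2 << 0 → word 0x6a
word = 0x6a → big-endian bytes:
  [0]=0x6a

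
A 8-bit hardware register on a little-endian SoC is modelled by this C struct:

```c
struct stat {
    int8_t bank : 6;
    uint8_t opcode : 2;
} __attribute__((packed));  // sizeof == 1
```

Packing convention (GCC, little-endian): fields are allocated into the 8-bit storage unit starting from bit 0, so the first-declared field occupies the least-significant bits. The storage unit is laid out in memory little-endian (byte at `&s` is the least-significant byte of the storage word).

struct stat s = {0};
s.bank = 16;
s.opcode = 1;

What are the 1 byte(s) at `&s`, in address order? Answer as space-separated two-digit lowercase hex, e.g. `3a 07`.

bank:6 = 16 → 0x10 << 0 → word 0x10
opcode:2 = 1 → 0x1 << 6 → word 0x50
word = 0x50 → little-endian bytes:
  [0]=0x50

50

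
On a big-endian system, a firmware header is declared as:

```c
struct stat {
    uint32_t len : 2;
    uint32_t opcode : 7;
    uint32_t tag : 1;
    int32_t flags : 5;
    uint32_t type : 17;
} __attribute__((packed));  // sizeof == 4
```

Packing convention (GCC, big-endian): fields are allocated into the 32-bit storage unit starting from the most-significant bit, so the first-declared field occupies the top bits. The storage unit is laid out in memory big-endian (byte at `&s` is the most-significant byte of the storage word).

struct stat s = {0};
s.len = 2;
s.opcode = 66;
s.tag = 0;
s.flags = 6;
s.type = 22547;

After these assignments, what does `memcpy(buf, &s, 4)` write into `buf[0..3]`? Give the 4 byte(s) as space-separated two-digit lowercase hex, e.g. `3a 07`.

[30+:2] len=2 & 0x3 = 0x2; word=0x80000000
[23+:7] opcode=66 & 0x7f = 0x42; word=0xa1000000
[22+:1] tag=0 & 0x1 = 0x0; word=0xa1000000
[17+:5] flags=6 & 0x1f = 0x6; word=0xa10c0000
[0+:17] type=22547 & 0x1ffff = 0x5813; word=0xa10c5813
word = 0xa10c5813 → big-endian bytes:
  [0]=0xa1  [1]=0x0c  [2]=0x58  [3]=0x13

a1 0c 58 13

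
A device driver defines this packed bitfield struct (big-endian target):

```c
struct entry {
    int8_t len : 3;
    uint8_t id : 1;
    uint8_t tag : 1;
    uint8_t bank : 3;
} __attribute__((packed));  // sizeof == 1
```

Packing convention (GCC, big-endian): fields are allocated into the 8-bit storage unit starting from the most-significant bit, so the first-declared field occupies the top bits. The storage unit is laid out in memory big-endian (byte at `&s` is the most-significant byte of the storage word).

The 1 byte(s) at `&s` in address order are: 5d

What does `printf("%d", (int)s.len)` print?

2

[0]=0x5d (big-endian) → word 0x5d
len [5+:3] = (word>>5) & 0x7 = 2  ←
id [4+:1] = (word>>4) & 0x1 = 1
tag [3+:1] = (word>>3) & 0x1 = 1
bank [0+:3] = (word>>0) & 0x7 = 5
len signed 3b, MSB=0: value = 2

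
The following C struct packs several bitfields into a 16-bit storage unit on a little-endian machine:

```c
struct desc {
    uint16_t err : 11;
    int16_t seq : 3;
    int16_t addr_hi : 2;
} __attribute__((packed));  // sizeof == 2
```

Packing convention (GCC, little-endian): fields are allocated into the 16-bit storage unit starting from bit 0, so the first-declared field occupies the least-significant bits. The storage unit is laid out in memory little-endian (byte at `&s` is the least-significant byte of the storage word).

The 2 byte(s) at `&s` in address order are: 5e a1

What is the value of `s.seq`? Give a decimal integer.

-4

[0]=0x5e [1]=0xa1 (little-endian) → word 0xa15e
err [0+:11] = (word>>0) & 0x7ff = 350
seq [11+:3] = (word>>11) & 0x7 = 4  ←
addr_hi [14+:2] = (word>>14) & 0x3 = 2
seq signed 3b, MSB=1: 4 - 8 = -4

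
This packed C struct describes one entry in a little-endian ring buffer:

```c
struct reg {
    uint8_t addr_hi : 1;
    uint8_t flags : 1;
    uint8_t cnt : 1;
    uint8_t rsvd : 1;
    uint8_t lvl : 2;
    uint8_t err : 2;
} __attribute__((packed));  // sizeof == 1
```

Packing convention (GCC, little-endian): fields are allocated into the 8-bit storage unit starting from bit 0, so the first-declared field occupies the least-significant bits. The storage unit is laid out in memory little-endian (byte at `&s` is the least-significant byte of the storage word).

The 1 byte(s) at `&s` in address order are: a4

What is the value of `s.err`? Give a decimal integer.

2

[0]=0xa4 (little-endian) → word 0xa4
addr_hi:1 @ bit 0 → (0xa4>>0)&0x1 = 0x0
flags:1 @ bit 1 → (0xa4>>1)&0x1 = 0x0
cnt:1 @ bit 2 → (0xa4>>2)&0x1 = 0x1
rsvd:1 @ bit 3 → (0xa4>>3)&0x1 = 0x0
lvl:2 @ bit 4 → (0xa4>>4)&0x3 = 0x2
err:2 @ bit 6 → (0xa4>>6)&0x3 = 0x2  ←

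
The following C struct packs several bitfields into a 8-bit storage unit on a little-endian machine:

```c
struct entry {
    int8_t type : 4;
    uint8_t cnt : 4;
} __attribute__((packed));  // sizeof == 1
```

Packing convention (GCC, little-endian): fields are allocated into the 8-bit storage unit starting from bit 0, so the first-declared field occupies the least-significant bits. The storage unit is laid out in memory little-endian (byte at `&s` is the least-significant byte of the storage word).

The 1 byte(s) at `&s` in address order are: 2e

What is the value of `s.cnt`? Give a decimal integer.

2

[0]=0x2e (little-endian) → word 0x2e
type:4 @ bit 0 → (0x2e>>0)&0xf = 0xe
cnt:4 @ bit 4 → (0x2e>>4)&0xf = 0x2  ←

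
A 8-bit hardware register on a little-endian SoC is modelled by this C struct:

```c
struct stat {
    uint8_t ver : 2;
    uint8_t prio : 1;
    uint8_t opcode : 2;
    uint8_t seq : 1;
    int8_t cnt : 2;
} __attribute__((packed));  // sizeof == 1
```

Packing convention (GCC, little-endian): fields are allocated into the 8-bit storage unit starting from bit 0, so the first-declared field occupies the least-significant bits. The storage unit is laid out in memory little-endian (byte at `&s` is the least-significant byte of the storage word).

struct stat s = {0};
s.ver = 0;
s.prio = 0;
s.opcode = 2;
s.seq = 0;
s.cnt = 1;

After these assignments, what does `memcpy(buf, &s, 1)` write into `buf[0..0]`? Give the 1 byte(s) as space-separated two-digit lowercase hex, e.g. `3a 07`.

50

ver:2 = 0 → 0x0 << 0 → word 0x00
prio:1 = 0 → 0x0 << 2 → word 0x00
opcode:2 = 2 → 0x2 << 3 → word 0x10
seq:1 = 0 → 0x0 << 5 → word 0x10
cnt:2 = 1 → 0x1 << 6 → word 0x50
word = 0x50 → little-endian bytes:
  [0]=0x50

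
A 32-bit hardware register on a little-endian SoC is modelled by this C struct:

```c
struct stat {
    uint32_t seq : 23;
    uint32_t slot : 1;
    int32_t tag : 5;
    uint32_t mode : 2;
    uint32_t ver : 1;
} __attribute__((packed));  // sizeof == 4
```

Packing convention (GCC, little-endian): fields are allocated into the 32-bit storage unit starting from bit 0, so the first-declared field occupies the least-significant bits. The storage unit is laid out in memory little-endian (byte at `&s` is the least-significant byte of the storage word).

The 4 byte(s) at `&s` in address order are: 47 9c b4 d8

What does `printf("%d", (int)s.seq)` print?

3447879

[0]=0x47 [1]=0x9c [2]=0xb4 [3]=0xd8 (little-endian) → word 0xd8b49c47
seq [0+:23] = (word>>0) & 0x7fffff = 3447879  ←
slot [23+:1] = (word>>23) & 0x1 = 1
tag [24+:5] = (word>>24) & 0x1f = 24
mode [29+:2] = (word>>29) & 0x3 = 2
ver [31+:1] = (word>>31) & 0x1 = 1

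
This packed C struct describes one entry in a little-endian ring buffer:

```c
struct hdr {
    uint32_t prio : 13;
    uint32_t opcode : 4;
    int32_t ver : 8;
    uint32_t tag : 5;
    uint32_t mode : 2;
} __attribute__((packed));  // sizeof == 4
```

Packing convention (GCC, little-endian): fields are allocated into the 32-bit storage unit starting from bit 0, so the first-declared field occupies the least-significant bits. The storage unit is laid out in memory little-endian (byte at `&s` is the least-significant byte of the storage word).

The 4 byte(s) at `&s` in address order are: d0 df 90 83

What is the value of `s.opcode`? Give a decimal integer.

6

[0]=0xd0 [1]=0xdf [2]=0x90 [3]=0x83 (little-endian) → word 0x8390dfd0
prio [0+:13] = (word>>0) & 0x1fff = 8144
opcode [13+:4] = (word>>13) & 0xf = 6  ←
ver [17+:8] = (word>>17) & 0xff = 200
tag [25+:5] = (word>>25) & 0x1f = 1
mode [30+:2] = (word>>30) & 0x3 = 2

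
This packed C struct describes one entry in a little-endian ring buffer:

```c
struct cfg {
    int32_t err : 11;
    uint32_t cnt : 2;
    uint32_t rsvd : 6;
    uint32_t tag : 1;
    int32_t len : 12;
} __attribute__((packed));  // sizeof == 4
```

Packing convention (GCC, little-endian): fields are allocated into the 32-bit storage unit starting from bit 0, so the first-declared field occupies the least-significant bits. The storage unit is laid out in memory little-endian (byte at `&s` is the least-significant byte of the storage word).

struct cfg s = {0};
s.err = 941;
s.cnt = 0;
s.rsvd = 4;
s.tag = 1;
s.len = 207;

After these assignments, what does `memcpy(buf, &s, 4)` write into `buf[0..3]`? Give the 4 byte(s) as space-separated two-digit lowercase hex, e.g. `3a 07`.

ad 83 f8 0c

err (11b) val=941 bits=0x3ad at bit 0: 0x000003ad
cnt (2b) val=0 bits=0x0 at bit 11: 0x000003ad
rsvd (6b) val=4 bits=0x4 at bit 13: 0x000083ad
tag (1b) val=1 bits=0x1 at bit 19: 0x000883ad
len (12b) val=207 bits=0xcf at bit 20: 0x0cf883ad
word = 0x0cf883ad → little-endian bytes:
  [0]=0xad  [1]=0x83  [2]=0xf8  [3]=0x0c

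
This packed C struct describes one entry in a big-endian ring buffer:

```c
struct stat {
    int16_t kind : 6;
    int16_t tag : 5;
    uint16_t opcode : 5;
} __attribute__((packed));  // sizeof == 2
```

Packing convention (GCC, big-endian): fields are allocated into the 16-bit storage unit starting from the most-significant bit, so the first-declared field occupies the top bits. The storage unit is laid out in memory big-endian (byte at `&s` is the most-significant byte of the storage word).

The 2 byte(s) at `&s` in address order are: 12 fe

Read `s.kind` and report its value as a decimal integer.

[0]=0x12 [1]=0xfe (big-endian) → word 0x12fe
kind [10+:6] = (word>>10) & 0x3f = 4  ←
tag [5+:5] = (word>>5) & 0x1f = 23
opcode [0+:5] = (word>>0) & 0x1f = 30
kind signed 6b, MSB=0: value = 4

4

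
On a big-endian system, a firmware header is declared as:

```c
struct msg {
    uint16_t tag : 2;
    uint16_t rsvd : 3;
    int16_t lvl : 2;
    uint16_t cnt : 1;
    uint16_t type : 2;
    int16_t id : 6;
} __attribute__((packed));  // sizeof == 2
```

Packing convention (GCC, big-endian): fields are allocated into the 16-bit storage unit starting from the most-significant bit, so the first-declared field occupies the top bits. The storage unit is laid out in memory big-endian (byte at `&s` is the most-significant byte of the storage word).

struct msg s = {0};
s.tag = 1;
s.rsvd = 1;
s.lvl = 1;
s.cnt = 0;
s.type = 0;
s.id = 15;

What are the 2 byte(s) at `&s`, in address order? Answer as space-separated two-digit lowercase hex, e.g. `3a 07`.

tag (2b) val=1 bits=0x1 at bit 14: 0x4000
rsvd (3b) val=1 bits=0x1 at bit 11: 0x4800
lvl (2b) val=1 bits=0x1 at bit 9: 0x4a00
cnt (1b) val=0 bits=0x0 at bit 8: 0x4a00
type (2b) val=0 bits=0x0 at bit 6: 0x4a00
id (6b) val=15 bits=0xf at bit 0: 0x4a0f
word = 0x4a0f → big-endian bytes:
  [0]=0x4a  [1]=0x0f

4a 0f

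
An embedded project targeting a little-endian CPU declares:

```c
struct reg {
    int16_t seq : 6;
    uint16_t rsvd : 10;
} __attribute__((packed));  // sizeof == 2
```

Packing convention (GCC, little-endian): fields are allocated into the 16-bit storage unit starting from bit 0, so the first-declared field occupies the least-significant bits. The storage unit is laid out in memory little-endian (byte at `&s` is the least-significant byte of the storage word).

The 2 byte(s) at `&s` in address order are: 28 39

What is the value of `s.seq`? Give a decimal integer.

[0]=0x28 [1]=0x39 (little-endian) → word 0x3928
seq:6 @ bit 0 → (0x3928>>0)&0x3f = 0x28  ←
rsvd:10 @ bit 6 → (0x3928>>6)&0x3ff = 0xe4
seq signed 6b, MSB=1: 40 - 64 = -24

-24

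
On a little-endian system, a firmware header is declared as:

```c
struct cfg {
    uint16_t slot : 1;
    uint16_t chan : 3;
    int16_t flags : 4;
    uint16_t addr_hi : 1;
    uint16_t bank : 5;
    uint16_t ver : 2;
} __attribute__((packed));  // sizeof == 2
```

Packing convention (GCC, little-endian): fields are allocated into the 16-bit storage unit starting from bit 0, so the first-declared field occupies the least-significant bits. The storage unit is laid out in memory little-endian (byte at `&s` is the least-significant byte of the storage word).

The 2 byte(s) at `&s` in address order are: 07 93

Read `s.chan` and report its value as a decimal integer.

3

[0]=0x07 [1]=0x93 (little-endian) → word 0x9307
slot [0+:1] = (word>>0) & 0x1 = 1
chan [1+:3] = (word>>1) & 0x7 = 3  ←
flags [4+:4] = (word>>4) & 0xf = 0
addr_hi [8+:1] = (word>>8) & 0x1 = 1
bank [9+:5] = (word>>9) & 0x1f = 9
ver [14+:2] = (word>>14) & 0x3 = 2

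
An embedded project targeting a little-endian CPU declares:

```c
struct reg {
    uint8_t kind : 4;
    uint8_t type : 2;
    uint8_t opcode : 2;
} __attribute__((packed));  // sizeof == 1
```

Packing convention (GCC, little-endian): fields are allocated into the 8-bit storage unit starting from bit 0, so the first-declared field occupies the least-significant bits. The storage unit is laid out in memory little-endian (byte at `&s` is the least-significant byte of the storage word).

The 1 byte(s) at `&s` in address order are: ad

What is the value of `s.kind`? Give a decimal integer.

[0]=0xad (little-endian) → word 0xad
kind:4 @ bit 0 → (0xad>>0)&0xf = 0xd  ←
type:2 @ bit 4 → (0xad>>4)&0x3 = 0x2
opcode:2 @ bit 6 → (0xad>>6)&0x3 = 0x2

13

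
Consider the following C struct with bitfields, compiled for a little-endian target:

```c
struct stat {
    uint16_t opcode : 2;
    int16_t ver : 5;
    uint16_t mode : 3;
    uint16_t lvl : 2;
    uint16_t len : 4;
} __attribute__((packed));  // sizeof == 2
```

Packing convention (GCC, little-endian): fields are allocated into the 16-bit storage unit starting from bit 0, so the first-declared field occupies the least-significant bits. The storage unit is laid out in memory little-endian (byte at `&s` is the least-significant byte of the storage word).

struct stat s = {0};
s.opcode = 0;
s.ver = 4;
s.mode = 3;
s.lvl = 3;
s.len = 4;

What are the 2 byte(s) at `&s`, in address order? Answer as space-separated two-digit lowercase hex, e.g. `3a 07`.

opcode (2b) val=0 bits=0x0 at bit 0: 0x0000
ver (5b) val=4 bits=0x4 at bit 2: 0x0010
mode (3b) val=3 bits=0x3 at bit 7: 0x0190
lvl (2b) val=3 bits=0x3 at bit 10: 0x0d90
len (4b) val=4 bits=0x4 at bit 12: 0x4d90
word = 0x4d90 → little-endian bytes:
  [0]=0x90  [1]=0x4d

90 4d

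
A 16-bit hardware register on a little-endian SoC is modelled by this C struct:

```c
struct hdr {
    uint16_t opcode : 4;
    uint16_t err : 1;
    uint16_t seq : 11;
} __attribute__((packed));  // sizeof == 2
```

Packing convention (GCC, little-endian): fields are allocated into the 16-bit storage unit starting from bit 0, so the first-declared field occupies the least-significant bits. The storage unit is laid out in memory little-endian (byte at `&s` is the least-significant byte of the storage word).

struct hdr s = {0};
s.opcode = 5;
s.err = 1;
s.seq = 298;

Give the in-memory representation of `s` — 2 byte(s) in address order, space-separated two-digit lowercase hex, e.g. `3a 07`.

55 25

[0+:4] opcode=5 & 0xf = 0x5; word=0x0005
[4+:1] err=1 & 0x1 = 0x1; word=0x0015
[5+:11] seq=298 & 0x7ff = 0x12a; word=0x2555
word = 0x2555 → little-endian bytes:
  [0]=0x55  [1]=0x25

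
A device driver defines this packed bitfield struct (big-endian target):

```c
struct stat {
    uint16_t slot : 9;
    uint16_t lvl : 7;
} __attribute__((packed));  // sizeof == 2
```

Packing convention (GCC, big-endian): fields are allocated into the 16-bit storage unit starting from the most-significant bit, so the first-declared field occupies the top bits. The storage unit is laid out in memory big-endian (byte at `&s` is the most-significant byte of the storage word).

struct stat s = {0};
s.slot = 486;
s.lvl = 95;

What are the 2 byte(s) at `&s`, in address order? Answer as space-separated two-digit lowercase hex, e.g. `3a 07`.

f3 5f

slot:9 = 486 → 0x1e6 << 7 → word 0xf300
lvl:7 = 95 → 0x5f << 0 → word 0xf35f
word = 0xf35f → big-endian bytes:
  [0]=0xf3  [1]=0x5f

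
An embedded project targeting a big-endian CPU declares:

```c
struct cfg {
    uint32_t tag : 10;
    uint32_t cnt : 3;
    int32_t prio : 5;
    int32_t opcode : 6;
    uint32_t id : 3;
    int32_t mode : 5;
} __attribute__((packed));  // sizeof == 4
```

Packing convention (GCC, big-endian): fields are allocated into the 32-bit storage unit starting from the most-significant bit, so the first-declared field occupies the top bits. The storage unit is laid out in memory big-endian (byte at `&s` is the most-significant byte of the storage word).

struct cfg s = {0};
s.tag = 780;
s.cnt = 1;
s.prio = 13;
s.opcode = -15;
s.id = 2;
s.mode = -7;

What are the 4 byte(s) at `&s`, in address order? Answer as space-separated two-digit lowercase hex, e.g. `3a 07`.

tag:10 = 780 → 0x30c << 22 → word 0xc3000000
cnt:3 = 1 → 0x1 << 19 → word 0xc3080000
prio:5 = 13 → 0xd << 14 → word 0xc30b4000
opcode:6 = -15 → 0x31 << 8 → word 0xc30b7100
id:3 = 2 → 0x2 << 5 → word 0xc30b7140
mode:5 = -7 → 0x19 << 0 → word 0xc30b7159
word = 0xc30b7159 → big-endian bytes:
  [0]=0xc3  [1]=0x0b  [2]=0x71  [3]=0x59

c3 0b 71 59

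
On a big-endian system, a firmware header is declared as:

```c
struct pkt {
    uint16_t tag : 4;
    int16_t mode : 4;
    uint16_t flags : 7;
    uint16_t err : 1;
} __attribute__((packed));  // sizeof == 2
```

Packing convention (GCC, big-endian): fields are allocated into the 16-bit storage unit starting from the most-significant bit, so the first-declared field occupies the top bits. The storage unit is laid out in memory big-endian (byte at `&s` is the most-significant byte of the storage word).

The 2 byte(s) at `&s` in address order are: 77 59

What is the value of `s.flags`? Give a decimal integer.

44

[0]=0x77 [1]=0x59 (big-endian) → word 0x7759
tag [12+:4] = (word>>12) & 0xf = 7
mode [8+:4] = (word>>8) & 0xf = 7
flags [1+:7] = (word>>1) & 0x7f = 44  ←
err [0+:1] = (word>>0) & 0x1 = 1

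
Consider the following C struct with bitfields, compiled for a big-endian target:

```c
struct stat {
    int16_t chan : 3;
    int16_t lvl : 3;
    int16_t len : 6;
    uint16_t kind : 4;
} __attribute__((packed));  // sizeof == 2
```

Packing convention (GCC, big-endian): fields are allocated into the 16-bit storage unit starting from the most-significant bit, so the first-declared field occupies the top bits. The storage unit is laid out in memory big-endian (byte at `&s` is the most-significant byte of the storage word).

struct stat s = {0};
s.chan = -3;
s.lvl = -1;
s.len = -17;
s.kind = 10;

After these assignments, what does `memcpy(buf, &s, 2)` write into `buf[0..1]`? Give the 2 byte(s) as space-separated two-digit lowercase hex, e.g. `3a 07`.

[13+:3] chan=-3 & 0x7 = 0x5; word=0xa000
[10+:3] lvl=-1 & 0x7 = 0x7; word=0xbc00
[4+:6] len=-17 & 0x3f = 0x2f; word=0xbef0
[0+:4] kind=10 & 0xf = 0xa; word=0xbefa
word = 0xbefa → big-endian bytes:
  [0]=0xbe  [1]=0xfa

be fa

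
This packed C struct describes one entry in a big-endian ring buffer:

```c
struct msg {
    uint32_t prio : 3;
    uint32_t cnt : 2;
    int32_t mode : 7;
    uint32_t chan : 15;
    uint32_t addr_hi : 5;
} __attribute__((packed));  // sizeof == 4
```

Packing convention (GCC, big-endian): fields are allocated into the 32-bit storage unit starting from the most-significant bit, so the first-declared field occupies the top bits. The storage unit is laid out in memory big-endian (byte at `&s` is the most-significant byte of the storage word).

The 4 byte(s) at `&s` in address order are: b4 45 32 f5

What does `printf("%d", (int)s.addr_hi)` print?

[0]=0xb4 [1]=0x45 [2]=0x32 [3]=0xf5 (big-endian) → word 0xb44532f5
prio [29+:3] = (word>>29) & 0x7 = 5
cnt [27+:2] = (word>>27) & 0x3 = 2
mode [20+:7] = (word>>20) & 0x7f = 68
chan [5+:15] = (word>>5) & 0x7fff = 10647
addr_hi [0+:5] = (word>>0) & 0x1f = 21  ←

21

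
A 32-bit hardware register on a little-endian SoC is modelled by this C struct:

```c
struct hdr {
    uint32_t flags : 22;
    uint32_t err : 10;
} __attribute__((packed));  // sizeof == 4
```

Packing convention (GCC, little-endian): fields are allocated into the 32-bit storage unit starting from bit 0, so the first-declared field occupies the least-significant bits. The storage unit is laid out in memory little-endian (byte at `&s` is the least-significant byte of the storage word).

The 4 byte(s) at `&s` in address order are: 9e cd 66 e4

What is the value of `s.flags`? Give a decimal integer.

2543006

[0]=0x9e [1]=0xcd [2]=0x66 [3]=0xe4 (little-endian) → word 0xe466cd9e
flags:22 @ bit 0 → (0xe466cd9e>>0)&0x3fffff = 0x26cd9e  ←
err:10 @ bit 22 → (0xe466cd9e>>22)&0x3ff = 0x391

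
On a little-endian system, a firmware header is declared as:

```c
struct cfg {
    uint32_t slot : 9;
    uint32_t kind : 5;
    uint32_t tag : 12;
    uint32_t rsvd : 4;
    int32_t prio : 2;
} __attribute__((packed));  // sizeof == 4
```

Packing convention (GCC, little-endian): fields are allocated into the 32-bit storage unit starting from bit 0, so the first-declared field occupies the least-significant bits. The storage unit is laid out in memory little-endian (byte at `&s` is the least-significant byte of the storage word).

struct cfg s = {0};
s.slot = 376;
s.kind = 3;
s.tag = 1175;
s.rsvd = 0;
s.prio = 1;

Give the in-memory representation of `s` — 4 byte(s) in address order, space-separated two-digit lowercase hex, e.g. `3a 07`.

[0+:9] slot=376 & 0x1ff = 0x178; word=0x00000178
[9+:5] kind=3 & 0x1f = 0x3; word=0x00000778
[14+:12] tag=1175 & 0xfff = 0x497; word=0x0125c778
[26+:4] rsvd=0 & 0xf = 0x0; word=0x0125c778
[30+:2] prio=1 & 0x3 = 0x1; word=0x4125c778
word = 0x4125c778 → little-endian bytes:
  [0]=0x78  [1]=0xc7  [2]=0x25  [3]=0x41

78 c7 25 41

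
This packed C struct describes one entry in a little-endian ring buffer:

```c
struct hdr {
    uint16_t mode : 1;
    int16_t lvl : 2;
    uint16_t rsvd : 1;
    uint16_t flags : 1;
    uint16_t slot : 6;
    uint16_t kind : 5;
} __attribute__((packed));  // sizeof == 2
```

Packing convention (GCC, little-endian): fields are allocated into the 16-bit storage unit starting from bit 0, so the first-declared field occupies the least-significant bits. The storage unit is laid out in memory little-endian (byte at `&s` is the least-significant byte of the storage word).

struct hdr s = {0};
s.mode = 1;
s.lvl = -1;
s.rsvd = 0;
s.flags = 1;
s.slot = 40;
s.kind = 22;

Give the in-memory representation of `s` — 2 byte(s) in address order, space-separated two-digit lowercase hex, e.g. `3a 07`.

17 b5

mode (1b) val=1 bits=0x1 at bit 0: 0x0001
lvl (2b) val=-1 bits=0x3 at bit 1: 0x0007
rsvd (1b) val=0 bits=0x0 at bit 3: 0x0007
flags (1b) val=1 bits=0x1 at bit 4: 0x0017
slot (6b) val=40 bits=0x28 at bit 5: 0x0517
kind (5b) val=22 bits=0x16 at bit 11: 0xb517
word = 0xb517 → little-endian bytes:
  [0]=0x17  [1]=0xb5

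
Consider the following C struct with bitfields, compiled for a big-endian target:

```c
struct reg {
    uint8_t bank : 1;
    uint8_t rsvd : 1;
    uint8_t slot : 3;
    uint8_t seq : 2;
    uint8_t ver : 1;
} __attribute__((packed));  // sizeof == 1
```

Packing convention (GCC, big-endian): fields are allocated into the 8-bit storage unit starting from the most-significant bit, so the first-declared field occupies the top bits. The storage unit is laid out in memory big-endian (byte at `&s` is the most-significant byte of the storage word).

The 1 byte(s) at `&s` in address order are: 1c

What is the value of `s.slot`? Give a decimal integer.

3

[0]=0x1c (big-endian) → word 0x1c
bank [7+:1] = (word>>7) & 0x1 = 0
rsvd [6+:1] = (word>>6) & 0x1 = 0
slot [3+:3] = (word>>3) & 0x7 = 3  ←
seq [1+:2] = (word>>1) & 0x3 = 2
ver [0+:1] = (word>>0) & 0x1 = 0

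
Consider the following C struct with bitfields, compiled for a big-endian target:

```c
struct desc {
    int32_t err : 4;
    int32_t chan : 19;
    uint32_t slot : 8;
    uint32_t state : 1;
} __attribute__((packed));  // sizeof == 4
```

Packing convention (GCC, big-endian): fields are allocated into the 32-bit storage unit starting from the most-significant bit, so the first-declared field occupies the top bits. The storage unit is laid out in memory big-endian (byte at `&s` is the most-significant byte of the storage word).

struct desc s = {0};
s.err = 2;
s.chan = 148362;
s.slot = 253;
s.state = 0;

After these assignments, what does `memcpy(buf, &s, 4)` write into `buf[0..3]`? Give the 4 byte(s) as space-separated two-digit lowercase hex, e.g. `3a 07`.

err:4 = 2 → 0x2 << 28 → word 0x20000000
chan:19 = 148362 → 0x2438a << 9 → word 0x24871400
slot:8 = 253 → 0xfd << 1 → word 0x248715fa
state:1 = 0 → 0x0 << 0 → word 0x248715fa
word = 0x248715fa → big-endian bytes:
  [0]=0x24  [1]=0x87  [2]=0x15  [3]=0xfa

24 87 15 fa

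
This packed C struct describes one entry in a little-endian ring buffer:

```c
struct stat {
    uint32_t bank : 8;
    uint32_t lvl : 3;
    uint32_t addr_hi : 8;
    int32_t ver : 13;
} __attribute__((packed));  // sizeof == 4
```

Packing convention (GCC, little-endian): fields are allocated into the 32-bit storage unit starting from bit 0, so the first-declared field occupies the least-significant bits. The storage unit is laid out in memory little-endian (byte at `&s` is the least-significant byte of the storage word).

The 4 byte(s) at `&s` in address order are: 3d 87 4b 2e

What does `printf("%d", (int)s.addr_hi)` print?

[0]=0x3d [1]=0x87 [2]=0x4b [3]=0x2e (little-endian) → word 0x2e4b873d
bank [0+:8] = (word>>0) & 0xff = 61
lvl [8+:3] = (word>>8) & 0x7 = 7
addr_hi [11+:8] = (word>>11) & 0xff = 112  ←
ver [19+:13] = (word>>19) & 0x1fff = 1481

112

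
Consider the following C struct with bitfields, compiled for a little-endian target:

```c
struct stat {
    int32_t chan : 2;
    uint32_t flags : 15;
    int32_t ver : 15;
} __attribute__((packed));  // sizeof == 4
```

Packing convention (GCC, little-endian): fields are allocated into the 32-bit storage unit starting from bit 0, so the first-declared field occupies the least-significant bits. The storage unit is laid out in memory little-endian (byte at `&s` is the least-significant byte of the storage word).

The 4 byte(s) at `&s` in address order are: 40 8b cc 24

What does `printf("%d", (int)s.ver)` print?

4710

[0]=0x40 [1]=0x8b [2]=0xcc [3]=0x24 (little-endian) → word 0x24cc8b40
chan:2 @ bit 0 → (0x24cc8b40>>0)&0x3 = 0x0
flags:15 @ bit 2 → (0x24cc8b40>>2)&0x7fff = 0x22d0
ver:15 @ bit 17 → (0x24cc8b40>>17)&0x7fff = 0x1266  ←
ver signed 15b, MSB=0: value = 4710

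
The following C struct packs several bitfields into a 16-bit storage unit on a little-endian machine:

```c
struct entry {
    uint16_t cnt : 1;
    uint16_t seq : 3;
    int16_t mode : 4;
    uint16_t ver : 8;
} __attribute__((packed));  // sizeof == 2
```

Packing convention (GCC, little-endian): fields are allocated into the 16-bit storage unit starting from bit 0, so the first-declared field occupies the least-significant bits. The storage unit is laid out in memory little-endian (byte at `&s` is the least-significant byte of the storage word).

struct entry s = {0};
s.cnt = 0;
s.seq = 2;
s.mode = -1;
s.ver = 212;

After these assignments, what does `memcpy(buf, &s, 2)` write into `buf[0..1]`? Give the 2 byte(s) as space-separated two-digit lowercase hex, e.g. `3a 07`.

f4 d4

[0+:1] cnt=0 & 0x1 = 0x0; word=0x0000
[1+:3] seq=2 & 0x7 = 0x2; word=0x0004
[4+:4] mode=-1 & 0xf = 0xf; word=0x00f4
[8+:8] ver=212 & 0xff = 0xd4; word=0xd4f4
word = 0xd4f4 → little-endian bytes:
  [0]=0xf4  [1]=0xd4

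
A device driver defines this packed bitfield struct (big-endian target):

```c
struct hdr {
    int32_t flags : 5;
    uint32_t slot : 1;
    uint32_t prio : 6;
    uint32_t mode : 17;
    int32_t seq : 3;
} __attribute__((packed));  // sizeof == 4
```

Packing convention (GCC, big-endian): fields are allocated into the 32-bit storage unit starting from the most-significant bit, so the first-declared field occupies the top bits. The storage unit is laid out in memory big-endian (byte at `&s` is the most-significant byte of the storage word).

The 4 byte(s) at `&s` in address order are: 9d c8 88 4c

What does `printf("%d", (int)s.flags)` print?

-13

[0]=0x9d [1]=0xc8 [2]=0x88 [3]=0x4c (big-endian) → word 0x9dc8884c
flags [27+:5] = (word>>27) & 0x1f = 19  ←
slot [26+:1] = (word>>26) & 0x1 = 1
prio [20+:6] = (word>>20) & 0x3f = 28
mode [3+:17] = (word>>3) & 0x1ffff = 69897
seq [0+:3] = (word>>0) & 0x7 = 4
flags signed 5b, MSB=1: 19 - 32 = -13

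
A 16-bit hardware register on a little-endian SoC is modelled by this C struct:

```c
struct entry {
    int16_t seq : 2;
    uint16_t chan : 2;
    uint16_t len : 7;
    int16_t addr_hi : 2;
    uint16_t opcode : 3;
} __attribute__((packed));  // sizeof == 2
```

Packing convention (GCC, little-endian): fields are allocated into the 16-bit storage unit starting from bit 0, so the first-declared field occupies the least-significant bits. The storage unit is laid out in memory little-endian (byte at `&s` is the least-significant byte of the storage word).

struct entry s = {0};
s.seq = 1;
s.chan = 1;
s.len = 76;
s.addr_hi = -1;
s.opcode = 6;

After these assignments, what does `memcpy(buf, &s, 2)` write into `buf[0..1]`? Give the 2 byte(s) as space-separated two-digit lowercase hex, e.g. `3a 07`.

seq:2 = 1 → 0x1 << 0 → word 0x0001
chan:2 = 1 → 0x1 << 2 → word 0x0005
len:7 = 76 → 0x4c << 4 → word 0x04c5
addr_hi:2 = -1 → 0x3 << 11 → word 0x1cc5
opcode:3 = 6 → 0x6 << 13 → word 0xdcc5
word = 0xdcc5 → little-endian bytes:
  [0]=0xc5  [1]=0xdc

c5 dc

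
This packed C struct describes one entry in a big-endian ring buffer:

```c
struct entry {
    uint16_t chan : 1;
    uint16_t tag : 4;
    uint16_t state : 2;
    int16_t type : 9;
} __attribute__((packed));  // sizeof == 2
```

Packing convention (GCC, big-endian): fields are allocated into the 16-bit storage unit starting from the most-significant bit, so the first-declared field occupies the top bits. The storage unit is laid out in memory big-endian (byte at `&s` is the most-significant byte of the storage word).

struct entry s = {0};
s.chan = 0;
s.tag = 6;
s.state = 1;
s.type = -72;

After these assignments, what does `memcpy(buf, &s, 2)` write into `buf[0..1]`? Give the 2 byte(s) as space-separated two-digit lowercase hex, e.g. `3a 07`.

chan:1 = 0 → 0x0 << 15 → word 0x0000
tag:4 = 6 → 0x6 << 11 → word 0x3000
state:2 = 1 → 0x1 << 9 → word 0x3200
type:9 = -72 → 0x1b8 << 0 → word 0x33b8
word = 0x33b8 → big-endian bytes:
  [0]=0x33  [1]=0xb8

33 b8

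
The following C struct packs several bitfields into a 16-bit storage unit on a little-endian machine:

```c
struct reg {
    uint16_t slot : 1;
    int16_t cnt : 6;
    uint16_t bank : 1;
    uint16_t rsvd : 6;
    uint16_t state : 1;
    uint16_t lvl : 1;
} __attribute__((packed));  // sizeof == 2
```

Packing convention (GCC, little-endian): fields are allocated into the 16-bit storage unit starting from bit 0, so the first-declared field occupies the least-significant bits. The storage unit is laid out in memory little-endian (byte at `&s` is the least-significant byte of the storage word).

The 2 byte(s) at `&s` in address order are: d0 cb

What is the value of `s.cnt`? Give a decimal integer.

-24

[0]=0xd0 [1]=0xcb (little-endian) → word 0xcbd0
slot [0+:1] = (word>>0) & 0x1 = 0
cnt [1+:6] = (word>>1) & 0x3f = 40  ←
bank [7+:1] = (word>>7) & 0x1 = 1
rsvd [8+:6] = (word>>8) & 0x3f = 11
state [14+:1] = (word>>14) & 0x1 = 1
lvl [15+:1] = (word>>15) & 0x1 = 1
cnt signed 6b, MSB=1: 40 - 64 = -24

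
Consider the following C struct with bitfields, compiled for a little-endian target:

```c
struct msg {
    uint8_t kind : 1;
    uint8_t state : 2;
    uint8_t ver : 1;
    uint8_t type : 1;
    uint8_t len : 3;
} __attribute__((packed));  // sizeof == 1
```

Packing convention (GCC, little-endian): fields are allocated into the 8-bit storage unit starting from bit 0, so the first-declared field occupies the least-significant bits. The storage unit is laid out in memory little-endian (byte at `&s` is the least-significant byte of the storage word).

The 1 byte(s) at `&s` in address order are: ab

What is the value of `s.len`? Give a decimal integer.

[0]=0xab (little-endian) → word 0xab
kind:1 @ bit 0 → (0xab>>0)&0x1 = 0x1
state:2 @ bit 1 → (0xab>>1)&0x3 = 0x1
ver:1 @ bit 3 → (0xab>>3)&0x1 = 0x1
type:1 @ bit 4 → (0xab>>4)&0x1 = 0x0
len:3 @ bit 5 → (0xab>>5)&0x7 = 0x5  ←

5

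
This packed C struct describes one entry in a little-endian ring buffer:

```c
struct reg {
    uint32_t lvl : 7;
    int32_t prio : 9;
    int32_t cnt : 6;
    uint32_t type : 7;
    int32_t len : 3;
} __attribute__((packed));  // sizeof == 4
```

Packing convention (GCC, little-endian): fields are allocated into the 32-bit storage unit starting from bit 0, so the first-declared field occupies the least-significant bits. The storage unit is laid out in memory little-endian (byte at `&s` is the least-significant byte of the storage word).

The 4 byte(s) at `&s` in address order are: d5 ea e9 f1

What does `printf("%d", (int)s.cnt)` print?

-23

[0]=0xd5 [1]=0xea [2]=0xe9 [3]=0xf1 (little-endian) → word 0xf1e9ead5
lvl [0+:7] = (word>>0) & 0x7f = 85
prio [7+:9] = (word>>7) & 0x1ff = 469
cnt [16+:6] = (word>>16) & 0x3f = 41  ←
type [22+:7] = (word>>22) & 0x7f = 71
len [29+:3] = (word>>29) & 0x7 = 7
cnt signed 6b, MSB=1: 41 - 64 = -23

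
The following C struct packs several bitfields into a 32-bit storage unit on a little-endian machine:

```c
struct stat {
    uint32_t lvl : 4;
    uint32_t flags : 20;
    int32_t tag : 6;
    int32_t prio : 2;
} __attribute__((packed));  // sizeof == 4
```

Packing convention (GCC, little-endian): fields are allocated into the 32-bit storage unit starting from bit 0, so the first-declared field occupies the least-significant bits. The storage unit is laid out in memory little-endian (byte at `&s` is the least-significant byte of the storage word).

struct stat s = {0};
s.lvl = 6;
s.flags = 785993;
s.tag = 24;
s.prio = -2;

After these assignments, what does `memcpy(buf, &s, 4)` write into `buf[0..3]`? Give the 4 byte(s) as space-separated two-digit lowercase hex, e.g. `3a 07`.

lvl (4b) val=6 bits=0x6 at bit 0: 0x00000006
flags (20b) val=785993 bits=0xbfe49 at bit 4: 0x00bfe496
tag (6b) val=24 bits=0x18 at bit 24: 0x18bfe496
prio (2b) val=-2 bits=0x2 at bit 30: 0x98bfe496
word = 0x98bfe496 → little-endian bytes:
  [0]=0x96  [1]=0xe4  [2]=0xbf  [3]=0x98

96 e4 bf 98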